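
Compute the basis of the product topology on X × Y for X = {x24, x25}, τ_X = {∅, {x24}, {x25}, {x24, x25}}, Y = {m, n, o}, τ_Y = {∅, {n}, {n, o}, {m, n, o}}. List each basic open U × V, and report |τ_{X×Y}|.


Basis B = {∅ × ∅, {x24} × {n}, {x25} × {n}, {x24} × {n, o}, {x24, x25} × {n}, {x25} × {n, o}, {x24} × {m, n, o}, {x25} × {m, n, o}, {x24, x25} × {n, o}, {x24, x25} × {m, n, o}}; |τ_{X×Y}| = 16.

Enumerate products U × V with U ∈ τ_X, V ∈ τ_Y (deduplicated):
  ∅ × ∅ = {} (∅)
  {x24} × {n} = {(x24,n)}
  {x25} × {n} = {(x25,n)}
  {x24} × {n, o} = {(x24,n), (x24,o)}
  {x24, x25} × {n} = {(x24,n), (x25,n)}
  {x25} × {n, o} = {(x25,n), (x25,o)}
  {x24} × {m, n, o} = {(x24,m), (x24,n), (x24,o)}
  {x25} × {m, n, o} = {(x25,m), (x25,n), (x25,o)}
  {x24, x25} × {n, o} = {(x24,n), (x24,o), (x25,n), (x25,o)}
  {x24, x25} × {m, n, o} = {(x24,m), (x24,n), (x24,o), (x25,m), (x25,n), (x25,o)}
These 10 distinct sets form the basis B.
Close under arbitrary unions to get τ_{X×Y}; counting gives |τ_{X×Y}| = 16.


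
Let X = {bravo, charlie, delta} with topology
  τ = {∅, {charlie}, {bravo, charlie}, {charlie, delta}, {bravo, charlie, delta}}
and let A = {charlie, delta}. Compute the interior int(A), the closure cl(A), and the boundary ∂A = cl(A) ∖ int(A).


int(A) = {charlie, delta}, cl(A) = {bravo, charlie, delta}, ∂A = {bravo}.

Closed sets in (X, τ) are complements of opens:
  closed(X, τ) = {∅, {bravo}, {delta}, {bravo, delta}, {bravo, charlie, delta}}.
int(A) = ⋃ {U ∈ τ : U ⊆ A}. Opens contained in A: ∅, {charlie}, {charlie, delta}.
Taking the union of these: int(A) = {charlie, delta}.
cl(A) = ⋂ {C closed : A ⊆ C}. Closed sets containing A: {bravo, charlie, delta}.
Intersecting these: cl(A) = {bravo, charlie, delta}.
∂A = cl(A) ∖ int(A) = {bravo, charlie, delta} ∖ {charlie, delta} = {bravo}.


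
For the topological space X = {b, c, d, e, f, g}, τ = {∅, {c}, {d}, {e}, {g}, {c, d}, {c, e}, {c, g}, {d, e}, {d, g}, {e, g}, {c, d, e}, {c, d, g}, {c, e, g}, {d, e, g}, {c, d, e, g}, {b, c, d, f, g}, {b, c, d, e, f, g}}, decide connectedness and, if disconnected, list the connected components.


(X, τ) is disconnected; components = [{e}, {b, c, d, f, g}].

Find clopen sets (U ∈ τ with X ∖ U ∈ τ):
  U = ∅, X ∖ U = {b, c, d, e, f, g} — both open, so U is clopen.
  U = {e}, X ∖ U = {b, c, d, f, g} — both open, so U is clopen.
  U = {b, c, d, f, g}, X ∖ U = {e} — both open, so U is clopen.
  U = {b, c, d, e, f, g}, X ∖ U = ∅ — both open, so U is clopen.
Nontrivial clopen(s) exist: e.g. {e}. So (X, τ) is disconnected.
Compute connected components by grouping points that agree on all clopens:
  component: {e}
  component: {b, c, d, f, g}


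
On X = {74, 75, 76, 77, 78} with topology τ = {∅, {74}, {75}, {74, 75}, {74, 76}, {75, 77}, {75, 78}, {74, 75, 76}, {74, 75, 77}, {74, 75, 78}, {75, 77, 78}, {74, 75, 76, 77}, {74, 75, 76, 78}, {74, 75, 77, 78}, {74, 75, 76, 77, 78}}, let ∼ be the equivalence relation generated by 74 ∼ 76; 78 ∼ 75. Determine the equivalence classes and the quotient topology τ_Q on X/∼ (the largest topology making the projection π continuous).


X/∼ = {[74=76], [75=78], [77]}; |τ_Q| = 6.

Equivalence classes: [74=76], [75=78], [77].
Quotient map π: X → X/∼ sends 74 ↦ [74=76], 75 ↦ [75=78], 76 ↦ [74=76], 77 ↦ [77], 78 ↦ [75=78].
For each subset V ⊆ X/∼, compute π^{-1}(V) ⊆ X and check whether π^{-1}(V) ∈ τ. V is open in τ_Q iff π^{-1}(V) ∈ τ.
  V = {}: π^{-1}(V) = ∅ ∈ τ ✓.
  V = {[74=76]}: π^{-1}(V) = {74, 76} ∈ τ ✓.
  V = {[75=78]}: π^{-1}(V) = {75, 78} ∈ τ ✓.
  V = {[74=76], [75=78]}: π^{-1}(V) = {74, 75, 76, 78} ∈ τ ✓.
  V = {[77]}: π^{-1}(V) = {77} ∉ τ ✗.
  V = {[74=76], [77]}: π^{-1}(V) = {74, 76, 77} ∉ τ ✗.
  V = {[75=78], [77]}: π^{-1}(V) = {75, 77, 78} ∈ τ ✓.
  V = {[74=76], [75=78], [77]}: π^{-1}(V) = {74, 75, 76, 77, 78} ∈ τ ✓.
Open sets in the quotient: τ_Q = {{}, {[74=76]}, {[75=78]}, {[74=76], [75=78]}, {[75=78], [77]}, {[74=76], [75=78], [77]}} (6 elements).


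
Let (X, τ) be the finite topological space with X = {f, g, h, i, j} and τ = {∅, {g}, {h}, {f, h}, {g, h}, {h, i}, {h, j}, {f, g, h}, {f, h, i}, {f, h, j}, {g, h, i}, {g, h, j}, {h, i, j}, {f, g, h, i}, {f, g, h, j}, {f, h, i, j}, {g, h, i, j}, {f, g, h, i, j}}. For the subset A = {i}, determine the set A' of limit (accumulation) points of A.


A' = ∅

For each x ∈ X, list the open sets U ∈ τ with x ∈ U, then check whether U ∩ (A ∖ {x}) ≠ ∅ for every such U.
  x = f: open {f, h} ∋ x has {f, h} ∩ (A ∖ {f}) = ∅, so x is NOT a limit point.
  x = g: open {g} ∋ x has {g} ∩ (A ∖ {g}) = ∅, so x is NOT a limit point.
  x = h: open {h} ∋ x has {h} ∩ (A ∖ {h}) = ∅, so x is NOT a limit point.
  x = i: open {h, i} ∋ x has {h, i} ∩ (A ∖ {i}) = ∅, so x is NOT a limit point.
  x = j: open {h, j} ∋ x has {h, j} ∩ (A ∖ {j}) = ∅, so x is NOT a limit point.
Collecting: A' = ∅.


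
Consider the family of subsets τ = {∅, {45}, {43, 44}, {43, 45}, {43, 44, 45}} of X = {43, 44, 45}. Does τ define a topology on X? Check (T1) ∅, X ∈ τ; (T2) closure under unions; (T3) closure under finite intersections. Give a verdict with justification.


τ is NOT a topology on X.

Axiom (T1): ∅ ∈ τ? Yes; X ∈ τ? Yes.
Axiom (T2/T3): check pairwise unions and intersections of members of τ.
Counterexample for (T3): {43, 44} ∩ {43, 45} = {43} ∉ τ. Therefore τ is NOT a topology.


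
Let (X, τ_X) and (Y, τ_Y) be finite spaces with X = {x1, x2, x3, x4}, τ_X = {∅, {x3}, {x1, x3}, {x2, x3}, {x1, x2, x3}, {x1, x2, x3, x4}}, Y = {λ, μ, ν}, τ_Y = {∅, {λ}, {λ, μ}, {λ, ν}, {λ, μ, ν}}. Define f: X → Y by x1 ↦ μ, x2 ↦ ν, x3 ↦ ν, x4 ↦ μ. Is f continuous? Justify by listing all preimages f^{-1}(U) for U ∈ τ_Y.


f is NOT continuous.

Compute f^{-1}(U) for each U ∈ τ_Y:
  U = ∅: f^{-1}(U) = ∅ ∈ τ_X ✓.
  U = {λ}: f^{-1}(U) = ∅ ∈ τ_X ✓.
  U = {λ, μ}: f^{-1}(U) = {x1, x4} ∉ τ_X ✗.
  U = {λ, ν}: f^{-1}(U) = {x2, x3} ∈ τ_X ✓.
  U = {λ, μ, ν}: f^{-1}(U) = {x1, x2, x3, x4} ∈ τ_X ✓.
Found U = {λ, μ} with f^{-1}(U) = {x1, x4} not in τ_X. Therefore f is NOT continuous.


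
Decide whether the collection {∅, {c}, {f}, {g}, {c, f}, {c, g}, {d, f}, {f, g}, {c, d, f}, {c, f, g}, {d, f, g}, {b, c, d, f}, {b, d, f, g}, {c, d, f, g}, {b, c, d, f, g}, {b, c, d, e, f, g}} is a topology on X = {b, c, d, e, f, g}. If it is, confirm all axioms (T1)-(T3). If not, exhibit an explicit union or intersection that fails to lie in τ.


τ is NOT a topology on X.

Axiom (T1): ∅ ∈ τ? Yes; X ∈ τ? Yes.
Axiom (T2/T3): check pairwise unions and intersections of members of τ.
Counterexample for (T3): {b, c, d, f} ∩ {b, d, f, g} = {b, d, f} ∉ τ. Therefore τ is NOT a topology.


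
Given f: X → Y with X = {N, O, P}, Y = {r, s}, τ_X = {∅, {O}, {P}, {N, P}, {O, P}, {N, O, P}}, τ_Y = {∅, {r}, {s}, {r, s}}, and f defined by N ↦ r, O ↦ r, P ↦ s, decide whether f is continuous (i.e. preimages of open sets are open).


f is NOT continuous.

Compute f^{-1}(U) for each U ∈ τ_Y:
  U = ∅: f^{-1}(U) = ∅ ∈ τ_X ✓.
  U = {r}: f^{-1}(U) = {N, O} ∉ τ_X ✗.
  U = {s}: f^{-1}(U) = {P} ∈ τ_X ✓.
  U = {r, s}: f^{-1}(U) = {N, O, P} ∈ τ_X ✓.
Found U = {r} with f^{-1}(U) = {N, O} not in τ_X. Therefore f is NOT continuous.


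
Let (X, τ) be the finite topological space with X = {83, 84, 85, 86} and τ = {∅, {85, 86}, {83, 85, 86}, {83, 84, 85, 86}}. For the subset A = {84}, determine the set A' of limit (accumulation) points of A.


A' = ∅

For each x ∈ X, list the open sets U ∈ τ with x ∈ U, then check whether U ∩ (A ∖ {x}) ≠ ∅ for every such U.
  x = 83: open {83, 85, 86} ∋ x has {83, 85, 86} ∩ (A ∖ {83}) = ∅, so x is NOT a limit point.
  x = 84: open {83, 84, 85, 86} ∋ x has {83, 84, 85, 86} ∩ (A ∖ {84}) = ∅, so x is NOT a limit point.
  x = 85: open {85, 86} ∋ x has {85, 86} ∩ (A ∖ {85}) = ∅, so x is NOT a limit point.
  x = 86: open {85, 86} ∋ x has {85, 86} ∩ (A ∖ {86}) = ∅, so x is NOT a limit point.
Collecting: A' = ∅.


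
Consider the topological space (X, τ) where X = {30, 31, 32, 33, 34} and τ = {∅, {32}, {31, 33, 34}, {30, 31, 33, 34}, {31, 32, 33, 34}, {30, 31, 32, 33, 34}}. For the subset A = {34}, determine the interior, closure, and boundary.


int(A) = ∅, cl(A) = {30, 31, 33, 34}, ∂A = {30, 31, 33, 34}.

Closed sets in (X, τ) are complements of opens:
  closed(X, τ) = {∅, {30}, {32}, {30, 32}, {30, 31, 33, 34}, {30, 31, 32, 33, 34}}.
int(A) = ⋃ {U ∈ τ : U ⊆ A}. Opens contained in A: ∅.
Taking the union of these: int(A) = ∅.
cl(A) = ⋂ {C closed : A ⊆ C}. Closed sets containing A: {30, 31, 33, 34}, {30, 31, 32, 33, 34}.
Intersecting these: cl(A) = {30, 31, 33, 34}.
∂A = cl(A) ∖ int(A) = {30, 31, 33, 34} ∖ ∅ = {30, 31, 33, 34}.


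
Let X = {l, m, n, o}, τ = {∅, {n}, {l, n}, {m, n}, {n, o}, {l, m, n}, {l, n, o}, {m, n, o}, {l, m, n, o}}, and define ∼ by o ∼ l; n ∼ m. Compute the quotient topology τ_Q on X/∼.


X/∼ = {[l=o], [m=n]}; |τ_Q| = 3.

Equivalence classes: [l=o], [m=n].
Quotient map π: X → X/∼ sends l ↦ [l=o], m ↦ [m=n], n ↦ [m=n], o ↦ [l=o].
For each subset V ⊆ X/∼, compute π^{-1}(V) ⊆ X and check whether π^{-1}(V) ∈ τ. V is open in τ_Q iff π^{-1}(V) ∈ τ.
  V = {}: π^{-1}(V) = ∅ ∈ τ ✓.
  V = {[l=o]}: π^{-1}(V) = {l, o} ∉ τ ✗.
  V = {[m=n]}: π^{-1}(V) = {m, n} ∈ τ ✓.
  V = {[l=o], [m=n]}: π^{-1}(V) = {l, m, n, o} ∈ τ ✓.
Open sets in the quotient: τ_Q = {{}, {[m=n]}, {[l=o], [m=n]}} (3 elements).


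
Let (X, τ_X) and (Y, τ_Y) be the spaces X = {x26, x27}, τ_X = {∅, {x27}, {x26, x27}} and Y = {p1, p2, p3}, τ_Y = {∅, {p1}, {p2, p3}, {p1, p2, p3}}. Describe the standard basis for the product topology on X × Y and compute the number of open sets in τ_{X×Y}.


Basis B = {∅ × ∅, {x27} × {p1}, {x26, x27} × {p1}, {x27} × {p2, p3}, {x27} × {p1, p2, p3}, {x26, x27} × {p2, p3}, {x26, x27} × {p1, p2, p3}}; |τ_{X×Y}| = 9.

Enumerate products U × V with U ∈ τ_X, V ∈ τ_Y (deduplicated):
  ∅ × ∅ = {} (∅)
  {x27} × {p1} = {(x27,p1)}
  {x26, x27} × {p1} = {(x26,p1), (x27,p1)}
  {x27} × {p2, p3} = {(x27,p2), (x27,p3)}
  {x27} × {p1, p2, p3} = {(x27,p1), (x27,p2), (x27,p3)}
  {x26, x27} × {p2, p3} = {(x26,p2), (x26,p3), (x27,p2), (x27,p3)}
  {x26, x27} × {p1, p2, p3} = {(x26,p1), (x26,p2), (x26,p3), (x27,p1), (x27,p2), (x27,p3)}
These 7 distinct sets form the basis B.
Close under arbitrary unions to get τ_{X×Y}; counting gives |τ_{X×Y}| = 9.


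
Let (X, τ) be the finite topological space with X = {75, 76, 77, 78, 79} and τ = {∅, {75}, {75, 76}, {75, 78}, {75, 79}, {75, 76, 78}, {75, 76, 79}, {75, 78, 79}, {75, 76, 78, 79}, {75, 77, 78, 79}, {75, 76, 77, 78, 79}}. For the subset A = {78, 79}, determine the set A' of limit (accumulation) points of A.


A' = {77}

For each x ∈ X, list the open sets U ∈ τ with x ∈ U, then check whether U ∩ (A ∖ {x}) ≠ ∅ for every such U.
  x = 75: open {75} ∋ x has {75} ∩ (A ∖ {75}) = ∅, so x is NOT a limit point.
  x = 76: open {75, 76} ∋ x has {75, 76} ∩ (A ∖ {76}) = ∅, so x is NOT a limit point.
  x = 77: opens ∋ x are {75, 77, 78, 79}, {75, 76, 77, 78, 79}; each meets A ∖ {77}, so x IS a limit point.
  x = 78: open {75, 78} ∋ x has {75, 78} ∩ (A ∖ {78}) = ∅, so x is NOT a limit point.
  x = 79: open {75, 79} ∋ x has {75, 79} ∩ (A ∖ {79}) = ∅, so x is NOT a limit point.
Collecting: A' = {77}.


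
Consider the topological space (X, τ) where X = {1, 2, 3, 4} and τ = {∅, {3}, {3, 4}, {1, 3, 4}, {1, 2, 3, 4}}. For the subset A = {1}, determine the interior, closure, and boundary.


int(A) = ∅, cl(A) = {1, 2}, ∂A = {1, 2}.

Closed sets in (X, τ) are complements of opens:
  closed(X, τ) = {∅, {2}, {1, 2}, {1, 2, 4}, {1, 2, 3, 4}}.
int(A) = ⋃ {U ∈ τ : U ⊆ A}. Opens contained in A: ∅.
Taking the union of these: int(A) = ∅.
cl(A) = ⋂ {C closed : A ⊆ C}. Closed sets containing A: {1, 2}, {1, 2, 4}, {1, 2, 3, 4}.
Intersecting these: cl(A) = {1, 2}.
∂A = cl(A) ∖ int(A) = {1, 2} ∖ ∅ = {1, 2}.


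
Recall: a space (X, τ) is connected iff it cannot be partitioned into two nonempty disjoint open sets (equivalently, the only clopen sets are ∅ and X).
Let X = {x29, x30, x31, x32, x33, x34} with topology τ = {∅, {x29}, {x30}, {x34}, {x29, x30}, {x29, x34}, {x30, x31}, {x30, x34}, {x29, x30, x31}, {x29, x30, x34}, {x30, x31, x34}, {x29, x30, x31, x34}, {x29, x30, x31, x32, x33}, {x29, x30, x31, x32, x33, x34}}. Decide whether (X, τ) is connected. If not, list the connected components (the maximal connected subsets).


(X, τ) is disconnected; components = [{x34}, {x29, x30, x31, x32, x33}].

Find clopen sets (U ∈ τ with X ∖ U ∈ τ):
  U = ∅, X ∖ U = {x29, x30, x31, x32, x33, x34} — both open, so U is clopen.
  U = {x34}, X ∖ U = {x29, x30, x31, x32, x33} — both open, so U is clopen.
  U = {x29, x30, x31, x32, x33}, X ∖ U = {x34} — both open, so U is clopen.
  U = {x29, x30, x31, x32, x33, x34}, X ∖ U = ∅ — both open, so U is clopen.
Nontrivial clopen(s) exist: e.g. {x29, x30, x31, x32, x33}. So (X, τ) is disconnected.
Compute connected components by grouping points that agree on all clopens:
  component: {x34}
  component: {x29, x30, x31, x32, x33}


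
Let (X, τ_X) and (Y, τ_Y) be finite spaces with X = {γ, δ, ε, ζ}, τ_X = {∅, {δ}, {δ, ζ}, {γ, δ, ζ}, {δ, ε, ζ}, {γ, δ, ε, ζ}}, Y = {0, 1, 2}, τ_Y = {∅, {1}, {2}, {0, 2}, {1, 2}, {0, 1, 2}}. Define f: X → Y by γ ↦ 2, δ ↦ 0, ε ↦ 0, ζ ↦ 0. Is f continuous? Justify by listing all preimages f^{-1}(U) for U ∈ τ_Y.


f is NOT continuous.

Compute f^{-1}(U) for each U ∈ τ_Y:
  U = ∅: f^{-1}(U) = ∅ ∈ τ_X ✓.
  U = {1}: f^{-1}(U) = ∅ ∈ τ_X ✓.
  U = {2}: f^{-1}(U) = {γ} ∉ τ_X ✗.
  U = {0, 2}: f^{-1}(U) = {γ, δ, ε, ζ} ∈ τ_X ✓.
  U = {1, 2}: f^{-1}(U) = {γ} ∉ τ_X ✗.
  U = {0, 1, 2}: f^{-1}(U) = {γ, δ, ε, ζ} ∈ τ_X ✓.
Found U = {2} with f^{-1}(U) = {γ} not in τ_X. Therefore f is NOT continuous.


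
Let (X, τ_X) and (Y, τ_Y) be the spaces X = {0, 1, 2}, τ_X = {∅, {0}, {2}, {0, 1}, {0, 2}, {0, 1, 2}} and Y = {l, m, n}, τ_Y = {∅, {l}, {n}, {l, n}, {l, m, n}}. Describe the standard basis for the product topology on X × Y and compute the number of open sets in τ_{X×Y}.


Basis B = {∅ × ∅, {0} × {l}, {0} × {n}, {2} × {l}, {2} × {n}, {0} × {l, n}, {0, 1} × {l}, {0, 2} × {l}, {0, 1} × {n}, {0, 2} × {n}, {2} × {l, n}, {0} × {l, m, n}, {0, 1, 2} × {l}, {0, 1, 2} × {n}, {2} × {l, m, n}, {0, 1} × {l, n}, {0, 2} × {l, n}, {0, 1} × {l, m, n}, {0, 2} × {l, m, n}, {0, 1, 2} × {l, n}, {0, 1, 2} × {l, m, n}}; |τ_{X×Y}| = 70.

Enumerate products U × V with U ∈ τ_X, V ∈ τ_Y (deduplicated):
  ∅ × ∅ = {} (∅)
  {0} × {l} = {(0,l)}
  {0} × {n} = {(0,n)}
  {2} × {l} = {(2,l)}
  {2} × {n} = {(2,n)}
  {0} × {l, n} = {(0,l), (0,n)}
  {0, 1} × {l} = {(0,l), (1,l)}
  {0, 2} × {l} = {(0,l), (2,l)}
  {0, 1} × {n} = {(0,n), (1,n)}
  {0, 2} × {n} = {(0,n), (2,n)}
  {2} × {l, n} = {(2,l), (2,n)}
  {0} × {l, m, n} = {(0,l), (0,m), (0,n)}
  {0, 1, 2} × {l} = {(0,l), (1,l), (2,l)}
  {0, 1, 2} × {n} = {(0,n), (1,n), (2,n)}
  {2} × {l, m, n} = {(2,l), (2,m), (2,n)}
  {0, 1} × {l, n} = {(0,l), (0,n), (1,l), (1,n)}
  {0, 2} × {l, n} = {(0,l), (0,n), (2,l), (2,n)}
  {0, 1} × {l, m, n} = {(0,l), (0,m), (0,n), (1,l), (1,m), (1,n)}
  {0, 2} × {l, m, n} = {(0,l), (0,m), (0,n), (2,l), (2,m), (2,n)}
  {0, 1, 2} × {l, n} = {(0,l), (0,n), (1,l), (1,n), (2,l), (2,n)}
  {0, 1, 2} × {l, m, n} = {(0,l), (0,m), (0,n), (1,l), (1,m), (1,n), (2,l), (2,m), (2,n)}
These 21 distinct sets form the basis B.
Close under arbitrary unions to get τ_{X×Y}; counting gives |τ_{X×Y}| = 70.


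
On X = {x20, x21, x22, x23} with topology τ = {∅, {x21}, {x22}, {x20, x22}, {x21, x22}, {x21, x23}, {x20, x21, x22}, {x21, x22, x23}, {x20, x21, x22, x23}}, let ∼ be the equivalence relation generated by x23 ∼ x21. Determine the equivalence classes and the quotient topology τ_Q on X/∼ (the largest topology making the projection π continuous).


X/∼ = {[x20], [x21=x23], [x22]}; |τ_Q| = 6.

Equivalence classes: [x20], [x21=x23], [x22].
Quotient map π: X → X/∼ sends x20 ↦ [x20], x21 ↦ [x21=x23], x22 ↦ [x22], x23 ↦ [x21=x23].
For each subset V ⊆ X/∼, compute π^{-1}(V) ⊆ X and check whether π^{-1}(V) ∈ τ. V is open in τ_Q iff π^{-1}(V) ∈ τ.
  V = {}: π^{-1}(V) = ∅ ∈ τ ✓.
  V = {[x20]}: π^{-1}(V) = {x20} ∉ τ ✗.
  V = {[x21=x23]}: π^{-1}(V) = {x21, x23} ∈ τ ✓.
  V = {[x20], [x21=x23]}: π^{-1}(V) = {x20, x21, x23} ∉ τ ✗.
  V = {[x22]}: π^{-1}(V) = {x22} ∈ τ ✓.
  V = {[x20], [x22]}: π^{-1}(V) = {x20, x22} ∈ τ ✓.
  V = {[x21=x23], [x22]}: π^{-1}(V) = {x21, x22, x23} ∈ τ ✓.
  V = {[x20], [x21=x23], [x22]}: π^{-1}(V) = {x20, x21, x22, x23} ∈ τ ✓.
Open sets in the quotient: τ_Q = {{}, {[x21=x23]}, {[x22]}, {[x20], [x22]}, {[x21=x23], [x22]}, {[x20], [x21=x23], [x22]}} (6 elements).


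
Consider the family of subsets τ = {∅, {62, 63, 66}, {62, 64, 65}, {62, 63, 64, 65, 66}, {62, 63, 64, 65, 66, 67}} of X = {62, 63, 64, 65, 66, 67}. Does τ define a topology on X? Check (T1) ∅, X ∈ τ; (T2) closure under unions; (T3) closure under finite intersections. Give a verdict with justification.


τ is NOT a topology on X.

Axiom (T1): ∅ ∈ τ? Yes; X ∈ τ? Yes.
Axiom (T2/T3): check pairwise unions and intersections of members of τ.
Counterexample for (T3): {62, 63, 66} ∩ {62, 64, 65} = {62} ∉ τ. Therefore τ is NOT a topology.


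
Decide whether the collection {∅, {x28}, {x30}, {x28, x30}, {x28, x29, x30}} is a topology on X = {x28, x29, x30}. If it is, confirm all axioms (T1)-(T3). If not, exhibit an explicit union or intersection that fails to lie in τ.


τ IS a topology on X.

Axiom (T1): ∅ ∈ τ? Yes; X ∈ τ? Yes.
Axiom (T2/T3): check pairwise unions and intersections of members of τ.
All pairwise intersections and unions checked — each lies in τ. Therefore τ satisfies (T1), (T2), (T3): it IS a topology on X.


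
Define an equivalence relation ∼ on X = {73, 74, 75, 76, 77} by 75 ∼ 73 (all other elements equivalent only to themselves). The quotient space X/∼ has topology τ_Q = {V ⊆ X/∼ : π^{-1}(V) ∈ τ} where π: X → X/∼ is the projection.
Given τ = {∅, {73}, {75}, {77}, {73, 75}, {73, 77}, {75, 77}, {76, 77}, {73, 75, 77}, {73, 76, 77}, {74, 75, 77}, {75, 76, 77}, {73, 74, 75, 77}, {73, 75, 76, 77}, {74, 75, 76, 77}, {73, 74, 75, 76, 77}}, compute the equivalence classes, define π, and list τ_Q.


X/∼ = {[73=75], [74], [76], [77]}; |τ_Q| = 8.

Equivalence classes: [73=75], [74], [76], [77].
Quotient map π: X → X/∼ sends 73 ↦ [73=75], 74 ↦ [74], 75 ↦ [73=75], 76 ↦ [76], 77 ↦ [77].
For each subset V ⊆ X/∼, compute π^{-1}(V) ⊆ X and check whether π^{-1}(V) ∈ τ. V is open in τ_Q iff π^{-1}(V) ∈ τ.
  V = {}: π^{-1}(V) = ∅ ∈ τ ✓.
  V = {[73=75]}: π^{-1}(V) = {73, 75} ∈ τ ✓.
  V = {[74]}: π^{-1}(V) = {74} ∉ τ ✗.
  V = {[73=75], [74]}: π^{-1}(V) = {73, 74, 75} ∉ τ ✗.
  V = {[76]}: π^{-1}(V) = {76} ∉ τ ✗.
  V = {[73=75], [76]}: π^{-1}(V) = {73, 75, 76} ∉ τ ✗.
  V = {[74], [76]}: π^{-1}(V) = {74, 76} ∉ τ ✗.
  V = {[73=75], [74], [76]}: π^{-1}(V) = {73, 74, 75, 76} ∉ τ ✗.
  V = {[77]}: π^{-1}(V) = {77} ∈ τ ✓.
  V = {[73=75], [77]}: π^{-1}(V) = {73, 75, 77} ∈ τ ✓.
  V = {[74], [77]}: π^{-1}(V) = {74, 77} ∉ τ ✗.
  V = {[73=75], [74], [77]}: π^{-1}(V) = {73, 74, 75, 77} ∈ τ ✓.
  V = {[76], [77]}: π^{-1}(V) = {76, 77} ∈ τ ✓.
  V = {[73=75], [76], [77]}: π^{-1}(V) = {73, 75, 76, 77} ∈ τ ✓.
  V = {[74], [76], [77]}: π^{-1}(V) = {74, 76, 77} ∉ τ ✗.
  V = {[73=75], [74], [76], [77]}: π^{-1}(V) = {73, 74, 75, 76, 77} ∈ τ ✓.
Open sets in the quotient: τ_Q = {{}, {[73=75]}, {[77]}, {[73=75], [77]}, {[73=75], [74], [77]}, {[76], [77]}, {[73=75], [76], [77]}, {[73=75], [74], [76], [77]}} (8 elements).


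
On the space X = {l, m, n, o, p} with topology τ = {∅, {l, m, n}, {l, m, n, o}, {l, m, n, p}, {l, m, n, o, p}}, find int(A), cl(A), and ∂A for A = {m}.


int(A) = ∅, cl(A) = {l, m, n, o, p}, ∂A = {l, m, n, o, p}.

Closed sets in (X, τ) are complements of opens:
  closed(X, τ) = {∅, {o}, {p}, {o, p}, {l, m, n, o, p}}.
int(A) = ⋃ {U ∈ τ : U ⊆ A}. Opens contained in A: ∅.
Taking the union of these: int(A) = ∅.
cl(A) = ⋂ {C closed : A ⊆ C}. Closed sets containing A: {l, m, n, o, p}.
Intersecting these: cl(A) = {l, m, n, o, p}.
∂A = cl(A) ∖ int(A) = {l, m, n, o, p} ∖ ∅ = {l, m, n, o, p}.


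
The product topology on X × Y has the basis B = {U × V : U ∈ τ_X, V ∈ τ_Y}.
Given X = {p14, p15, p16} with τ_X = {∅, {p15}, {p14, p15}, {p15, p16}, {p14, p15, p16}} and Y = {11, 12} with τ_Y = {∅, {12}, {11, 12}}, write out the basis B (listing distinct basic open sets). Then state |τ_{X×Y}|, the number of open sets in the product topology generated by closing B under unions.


Basis B = {∅ × ∅, {p15} × {12}, {p14, p15} × {12}, {p15} × {11, 12}, {p15, p16} × {12}, {p14, p15, p16} × {12}, {p14, p15} × {11, 12}, {p15, p16} × {11, 12}, {p14, p15, p16} × {11, 12}}; |τ_{X×Y}| = 14.

Enumerate products U × V with U ∈ τ_X, V ∈ τ_Y (deduplicated):
  ∅ × ∅ = {} (∅)
  {p15} × {12} = {(p15,12)}
  {p14, p15} × {12} = {(p14,12), (p15,12)}
  {p15} × {11, 12} = {(p15,11), (p15,12)}
  {p15, p16} × {12} = {(p15,12), (p16,12)}
  {p14, p15, p16} × {12} = {(p14,12), (p15,12), (p16,12)}
  {p14, p15} × {11, 12} = {(p14,11), (p14,12), (p15,11), (p15,12)}
  {p15, p16} × {11, 12} = {(p15,11), (p15,12), (p16,11), (p16,12)}
  {p14, p15, p16} × {11, 12} = {(p14,11), (p14,12), (p15,11), (p15,12), (p16,11), (p16,12)}
These 9 distinct sets form the basis B.
Close under arbitrary unions to get τ_{X×Y}; counting gives |τ_{X×Y}| = 14.


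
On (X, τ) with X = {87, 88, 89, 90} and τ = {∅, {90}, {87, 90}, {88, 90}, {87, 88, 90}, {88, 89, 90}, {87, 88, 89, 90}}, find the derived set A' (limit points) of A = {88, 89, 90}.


A' = {87, 88, 89}

For each x ∈ X, list the open sets U ∈ τ with x ∈ U, then check whether U ∩ (A ∖ {x}) ≠ ∅ for every such U.
  x = 87: opens ∋ x are {87, 90}, {87, 88, 90}, {87, 88, 89, 90}; each meets A ∖ {87}, so x IS a limit point.
  x = 88: opens ∋ x are {88, 90}, {87, 88, 90}, {88, 89, 90}, {87, 88, 89, 90}; each meets A ∖ {88}, so x IS a limit point.
  x = 89: opens ∋ x are {88, 89, 90}, {87, 88, 89, 90}; each meets A ∖ {89}, so x IS a limit point.
  x = 90: open {90} ∋ x has {90} ∩ (A ∖ {90}) = ∅, so x is NOT a limit point.
Collecting: A' = {87, 88, 89}.


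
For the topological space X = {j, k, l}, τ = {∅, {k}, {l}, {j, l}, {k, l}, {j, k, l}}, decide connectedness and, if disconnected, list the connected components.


(X, τ) is disconnected; components = [{k}, {j, l}].

Find clopen sets (U ∈ τ with X ∖ U ∈ τ):
  U = ∅, X ∖ U = {j, k, l} — both open, so U is clopen.
  U = {k}, X ∖ U = {j, l} — both open, so U is clopen.
  U = {j, l}, X ∖ U = {k} — both open, so U is clopen.
  U = {j, k, l}, X ∖ U = ∅ — both open, so U is clopen.
Nontrivial clopen(s) exist: e.g. {j, l}. So (X, τ) is disconnected.
Compute connected components by grouping points that agree on all clopens:
  component: {k}
  component: {j, l}


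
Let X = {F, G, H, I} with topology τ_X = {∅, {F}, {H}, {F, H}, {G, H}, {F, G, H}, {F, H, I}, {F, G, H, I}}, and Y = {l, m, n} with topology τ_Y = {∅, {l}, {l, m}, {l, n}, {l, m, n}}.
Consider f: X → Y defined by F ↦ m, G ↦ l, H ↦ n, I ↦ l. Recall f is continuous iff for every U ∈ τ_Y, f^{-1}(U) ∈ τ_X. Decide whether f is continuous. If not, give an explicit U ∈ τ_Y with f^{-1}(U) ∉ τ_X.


f is NOT continuous.

Compute f^{-1}(U) for each U ∈ τ_Y:
  U = ∅: f^{-1}(U) = ∅ ∈ τ_X ✓.
  U = {l}: f^{-1}(U) = {G, I} ∉ τ_X ✗.
  U = {l, m}: f^{-1}(U) = {F, G, I} ∉ τ_X ✗.
  U = {l, n}: f^{-1}(U) = {G, H, I} ∉ τ_X ✗.
  U = {l, m, n}: f^{-1}(U) = {F, G, H, I} ∈ τ_X ✓.
Found U = {l} with f^{-1}(U) = {G, I} not in τ_X. Therefore f is NOT continuous.


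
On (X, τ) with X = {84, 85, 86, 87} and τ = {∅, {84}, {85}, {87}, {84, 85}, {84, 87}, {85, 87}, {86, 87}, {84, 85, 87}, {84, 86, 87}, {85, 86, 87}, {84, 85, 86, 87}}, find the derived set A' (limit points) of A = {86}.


A' = ∅

For each x ∈ X, list the open sets U ∈ τ with x ∈ U, then check whether U ∩ (A ∖ {x}) ≠ ∅ for every such U.
  x = 84: open {84} ∋ x has {84} ∩ (A ∖ {84}) = ∅, so x is NOT a limit point.
  x = 85: open {85} ∋ x has {85} ∩ (A ∖ {85}) = ∅, so x is NOT a limit point.
  x = 86: open {86, 87} ∋ x has {86, 87} ∩ (A ∖ {86}) = ∅, so x is NOT a limit point.
  x = 87: open {87} ∋ x has {87} ∩ (A ∖ {87}) = ∅, so x is NOT a limit point.
Collecting: A' = ∅.


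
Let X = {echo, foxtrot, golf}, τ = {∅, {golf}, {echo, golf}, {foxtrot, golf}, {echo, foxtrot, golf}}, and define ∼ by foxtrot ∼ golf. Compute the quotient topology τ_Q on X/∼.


X/∼ = {[echo], [foxtrot=golf]}; |τ_Q| = 3.

Equivalence classes: [echo], [foxtrot=golf].
Quotient map π: X → X/∼ sends echo ↦ [echo], foxtrot ↦ [foxtrot=golf], golf ↦ [foxtrot=golf].
For each subset V ⊆ X/∼, compute π^{-1}(V) ⊆ X and check whether π^{-1}(V) ∈ τ. V is open in τ_Q iff π^{-1}(V) ∈ τ.
  V = {}: π^{-1}(V) = ∅ ∈ τ ✓.
  V = {[echo]}: π^{-1}(V) = {echo} ∉ τ ✗.
  V = {[foxtrot=golf]}: π^{-1}(V) = {foxtrot, golf} ∈ τ ✓.
  V = {[echo], [foxtrot=golf]}: π^{-1}(V) = {echo, foxtrot, golf} ∈ τ ✓.
Open sets in the quotient: τ_Q = {{}, {[foxtrot=golf]}, {[echo], [foxtrot=golf]}} (3 elements).


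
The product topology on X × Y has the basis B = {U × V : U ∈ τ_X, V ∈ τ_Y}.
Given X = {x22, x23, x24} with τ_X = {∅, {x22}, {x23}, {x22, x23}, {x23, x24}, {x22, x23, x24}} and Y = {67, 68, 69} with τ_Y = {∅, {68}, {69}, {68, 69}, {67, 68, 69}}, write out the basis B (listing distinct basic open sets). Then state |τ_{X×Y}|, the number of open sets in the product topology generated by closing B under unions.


Basis B = {∅ × ∅, {x22} × {68}, {x22} × {69}, {x23} × {68}, {x23} × {69}, {x22} × {68, 69}, {x22, x23} × {68}, {x22, x23} × {69}, {x23} × {68, 69}, {x23, x24} × {68}, {x23, x24} × {69}, {x22} × {67, 68, 69}, {x22, x23, x24} × {68}, {x22, x23, x24} × {69}, {x23} × {67, 68, 69}, {x22, x23} × {68, 69}, {x23, x24} × {68, 69}, {x22, x23} × {67, 68, 69}, {x22, x23, x24} × {68, 69}, {x23, x24} × {67, 68, 69}, {x22, x23, x24} × {67, 68, 69}}; |τ_{X×Y}| = 70.

Enumerate products U × V with U ∈ τ_X, V ∈ τ_Y (deduplicated):
  ∅ × ∅ = {} (∅)
  {x22} × {68} = {(x22,68)}
  {x22} × {69} = {(x22,69)}
  {x23} × {68} = {(x23,68)}
  {x23} × {69} = {(x23,69)}
  {x22} × {68, 69} = {(x22,68), (x22,69)}
  {x22, x23} × {68} = {(x22,68), (x23,68)}
  {x22, x23} × {69} = {(x22,69), (x23,69)}
  {x23} × {68, 69} = {(x23,68), (x23,69)}
  {x23, x24} × {68} = {(x23,68), (x24,68)}
  {x23, x24} × {69} = {(x23,69), (x24,69)}
  {x22} × {67, 68, 69} = {(x22,67), (x22,68), (x22,69)}
  {x22, x23, x24} × {68} = {(x22,68), (x23,68), (x24,68)}
  {x22, x23, x24} × {69} = {(x22,69), (x23,69), (x24,69)}
  {x23} × {67, 68, 69} = {(x23,67), (x23,68), (x23,69)}
  {x22, x23} × {68, 69} = {(x22,68), (x22,69), (x23,68), (x23,69)}
  {x23, x24} × {68, 69} = {(x23,68), (x23,69), (x24,68), (x24,69)}
  {x22, x23} × {67, 68, 69} = {(x22,67), (x22,68), (x22,69), (x23,67), (x23,68), (x23,69)}
  {x22, x23, x24} × {68, 69} = {(x22,68), (x22,69), (x23,68), (x23,69), (x24,68), (x24,69)}
  {x23, x24} × {67, 68, 69} = {(x23,67), (x23,68), (x23,69), (x24,67), (x24,68), (x24,69)}
  {x22, x23, x24} × {67, 68, 69} = {(x22,67), (x22,68), (x22,69), (x23,67), (x23,68), (x23,69), (x24,67), (x24,68), (x24,69)}
These 21 distinct sets form the basis B.
Close under arbitrary unions to get τ_{X×Y}; counting gives |τ_{X×Y}| = 70.


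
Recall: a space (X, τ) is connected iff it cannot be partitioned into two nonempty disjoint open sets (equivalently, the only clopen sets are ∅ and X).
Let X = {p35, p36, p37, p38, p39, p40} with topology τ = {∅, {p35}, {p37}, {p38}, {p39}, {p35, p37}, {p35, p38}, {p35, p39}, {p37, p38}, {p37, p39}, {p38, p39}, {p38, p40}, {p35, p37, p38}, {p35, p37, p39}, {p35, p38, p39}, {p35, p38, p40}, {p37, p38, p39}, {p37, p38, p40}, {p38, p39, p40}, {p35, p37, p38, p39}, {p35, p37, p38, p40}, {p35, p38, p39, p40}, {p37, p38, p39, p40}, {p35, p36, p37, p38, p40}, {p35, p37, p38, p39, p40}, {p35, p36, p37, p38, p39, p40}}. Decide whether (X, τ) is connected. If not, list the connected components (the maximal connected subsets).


(X, τ) is disconnected; components = [{p39}, {p35, p36, p37, p38, p40}].

Find clopen sets (U ∈ τ with X ∖ U ∈ τ):
  U = ∅, X ∖ U = {p35, p36, p37, p38, p39, p40} — both open, so U is clopen.
  U = {p39}, X ∖ U = {p35, p36, p37, p38, p40} — both open, so U is clopen.
  U = {p35, p36, p37, p38, p40}, X ∖ U = {p39} — both open, so U is clopen.
  U = {p35, p36, p37, p38, p39, p40}, X ∖ U = ∅ — both open, so U is clopen.
Nontrivial clopen(s) exist: e.g. {p35, p36, p37, p38, p40}. So (X, τ) is disconnected.
Compute connected components by grouping points that agree on all clopens:
  component: {p39}
  component: {p35, p36, p37, p38, p40}


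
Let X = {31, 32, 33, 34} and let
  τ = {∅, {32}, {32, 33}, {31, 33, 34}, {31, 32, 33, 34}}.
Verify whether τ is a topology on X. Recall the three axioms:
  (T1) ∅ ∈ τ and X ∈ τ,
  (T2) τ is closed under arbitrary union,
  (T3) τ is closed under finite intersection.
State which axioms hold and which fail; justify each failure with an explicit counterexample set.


τ is NOT a topology on X.

Axiom (T1): ∅ ∈ τ? Yes; X ∈ τ? Yes.
Axiom (T2/T3): check pairwise unions and intersections of members of τ.
Counterexample for (T3): {32, 33} ∩ {31, 33, 34} = {33} ∉ τ. Therefore τ is NOT a topology.


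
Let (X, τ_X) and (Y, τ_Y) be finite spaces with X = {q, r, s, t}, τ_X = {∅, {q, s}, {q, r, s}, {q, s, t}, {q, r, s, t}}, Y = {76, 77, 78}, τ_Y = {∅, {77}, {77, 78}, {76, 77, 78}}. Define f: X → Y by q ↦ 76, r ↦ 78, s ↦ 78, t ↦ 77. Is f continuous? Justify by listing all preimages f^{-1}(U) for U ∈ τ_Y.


f is NOT continuous.

Compute f^{-1}(U) for each U ∈ τ_Y:
  U = ∅: f^{-1}(U) = ∅ ∈ τ_X ✓.
  U = {77}: f^{-1}(U) = {t} ∉ τ_X ✗.
  U = {77, 78}: f^{-1}(U) = {r, s, t} ∉ τ_X ✗.
  U = {76, 77, 78}: f^{-1}(U) = {q, r, s, t} ∈ τ_X ✓.
Found U = {77} with f^{-1}(U) = {t} not in τ_X. Therefore f is NOT continuous.


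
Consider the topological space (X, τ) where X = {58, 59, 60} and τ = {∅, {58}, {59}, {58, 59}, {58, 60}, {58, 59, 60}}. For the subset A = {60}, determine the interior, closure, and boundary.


int(A) = ∅, cl(A) = {60}, ∂A = {60}.

Closed sets in (X, τ) are complements of opens:
  closed(X, τ) = {∅, {59}, {60}, {58, 60}, {59, 60}, {58, 59, 60}}.
int(A) = ⋃ {U ∈ τ : U ⊆ A}. Opens contained in A: ∅.
Taking the union of these: int(A) = ∅.
cl(A) = ⋂ {C closed : A ⊆ C}. Closed sets containing A: {60}, {58, 60}, {59, 60}, {58, 59, 60}.
Intersecting these: cl(A) = {60}.
∂A = cl(A) ∖ int(A) = {60} ∖ ∅ = {60}.


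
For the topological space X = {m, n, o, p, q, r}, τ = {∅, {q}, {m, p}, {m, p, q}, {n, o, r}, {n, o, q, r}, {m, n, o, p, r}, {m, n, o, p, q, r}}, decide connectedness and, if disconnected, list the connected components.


(X, τ) is disconnected; components = [{q}, {m, p}, {n, o, r}].

Find clopen sets (U ∈ τ with X ∖ U ∈ τ):
  U = ∅, X ∖ U = {m, n, o, p, q, r} — both open, so U is clopen.
  U = {q}, X ∖ U = {m, n, o, p, r} — both open, so U is clopen.
  U = {m, p}, X ∖ U = {n, o, q, r} — both open, so U is clopen.
  U = {m, p, q}, X ∖ U = {n, o, r} — both open, so U is clopen.
  U = {n, o, r}, X ∖ U = {m, p, q} — both open, so U is clopen.
  U = {n, o, q, r}, X ∖ U = {m, p} — both open, so U is clopen.
  U = {m, n, o, p, r}, X ∖ U = {q} — both open, so U is clopen.
  U = {m, n, o, p, q, r}, X ∖ U = ∅ — both open, so U is clopen.
Nontrivial clopen(s) exist: e.g. {m, n, o, p, r}. So (X, τ) is disconnected.
Compute connected components by grouping points that agree on all clopens:
  component: {q}
  component: {m, p}
  component: {n, o, r}


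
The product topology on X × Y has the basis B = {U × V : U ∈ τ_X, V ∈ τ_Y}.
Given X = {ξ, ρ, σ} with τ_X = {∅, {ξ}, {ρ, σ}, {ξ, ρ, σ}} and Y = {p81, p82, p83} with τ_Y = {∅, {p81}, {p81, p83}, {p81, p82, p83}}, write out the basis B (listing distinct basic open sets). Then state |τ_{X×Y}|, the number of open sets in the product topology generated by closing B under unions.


Basis B = {∅ × ∅, {ξ} × {p81}, {ξ} × {p81, p83}, {ρ, σ} × {p81}, {ξ} × {p81, p82, p83}, {ξ, ρ, σ} × {p81}, {ρ, σ} × {p81, p83}, {ξ, ρ, σ} × {p81, p83}, {ρ, σ} × {p81, p82, p83}, {ξ, ρ, σ} × {p81, p82, p83}}; |τ_{X×Y}| = 16.

Enumerate products U × V with U ∈ τ_X, V ∈ τ_Y (deduplicated):
  ∅ × ∅ = {} (∅)
  {ξ} × {p81} = {(ξ,p81)}
  {ξ} × {p81, p83} = {(ξ,p81), (ξ,p83)}
  {ρ, σ} × {p81} = {(ρ,p81), (σ,p81)}
  {ξ} × {p81, p82, p83} = {(ξ,p81), (ξ,p82), (ξ,p83)}
  {ξ, ρ, σ} × {p81} = {(ξ,p81), (ρ,p81), (σ,p81)}
  {ρ, σ} × {p81, p83} = {(ρ,p81), (ρ,p83), (σ,p81), (σ,p83)}
  {ξ, ρ, σ} × {p81, p83} = {(ξ,p81), (ξ,p83), (ρ,p81), (ρ,p83), (σ,p81), (σ,p83)}
  {ρ, σ} × {p81, p82, p83} = {(ρ,p81), (ρ,p82), (ρ,p83), (σ,p81), (σ,p82), (σ,p83)}
  {ξ, ρ, σ} × {p81, p82, p83} = {(ξ,p81), (ξ,p82), (ξ,p83), (ρ,p81), (ρ,p82), (ρ,p83), (σ,p81), (σ,p82), (σ,p83)}
These 10 distinct sets form the basis B.
Close under arbitrary unions to get τ_{X×Y}; counting gives |τ_{X×Y}| = 16.


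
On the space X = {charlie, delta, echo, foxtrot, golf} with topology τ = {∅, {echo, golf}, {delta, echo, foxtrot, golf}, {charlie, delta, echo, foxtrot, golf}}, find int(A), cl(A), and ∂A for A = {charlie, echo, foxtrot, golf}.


int(A) = {echo, golf}, cl(A) = {charlie, delta, echo, foxtrot, golf}, ∂A = {charlie, delta, foxtrot}.

Closed sets in (X, τ) are complements of opens:
  closed(X, τ) = {∅, {charlie}, {charlie, delta, foxtrot}, {charlie, delta, echo, foxtrot, golf}}.
int(A) = ⋃ {U ∈ τ : U ⊆ A}. Opens contained in A: ∅, {echo, golf}.
Taking the union of these: int(A) = {echo, golf}.
cl(A) = ⋂ {C closed : A ⊆ C}. Closed sets containing A: {charlie, delta, echo, foxtrot, golf}.
Intersecting these: cl(A) = {charlie, delta, echo, foxtrot, golf}.
∂A = cl(A) ∖ int(A) = {charlie, delta, echo, foxtrot, golf} ∖ {echo, golf} = {charlie, delta, foxtrot}.


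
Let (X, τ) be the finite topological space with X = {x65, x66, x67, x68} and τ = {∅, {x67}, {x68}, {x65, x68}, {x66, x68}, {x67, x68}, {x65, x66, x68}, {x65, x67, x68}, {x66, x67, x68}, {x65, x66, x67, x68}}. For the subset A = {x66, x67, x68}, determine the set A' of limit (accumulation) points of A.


A' = {x65, x66}

For each x ∈ X, list the open sets U ∈ τ with x ∈ U, then check whether U ∩ (A ∖ {x}) ≠ ∅ for every such U.
  x = x65: opens ∋ x are {x65, x68}, {x65, x66, x68}, {x65, x67, x68}, {x65, x66, x67, x68}; each meets A ∖ {x65}, so x IS a limit point.
  x = x66: opens ∋ x are {x66, x68}, {x65, x66, x68}, {x66, x67, x68}, {x65, x66, x67, x68}; each meets A ∖ {x66}, so x IS a limit point.
  x = x67: open {x67} ∋ x has {x67} ∩ (A ∖ {x67}) = ∅, so x is NOT a limit point.
  x = x68: open {x68} ∋ x has {x68} ∩ (A ∖ {x68}) = ∅, so x is NOT a limit point.
Collecting: A' = {x65, x66}.


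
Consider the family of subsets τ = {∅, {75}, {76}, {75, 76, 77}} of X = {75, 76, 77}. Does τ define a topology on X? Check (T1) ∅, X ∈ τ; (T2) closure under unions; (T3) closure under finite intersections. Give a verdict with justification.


τ is NOT a topology on X.

Axiom (T1): ∅ ∈ τ? Yes; X ∈ τ? Yes.
Axiom (T2/T3): check pairwise unions and intersections of members of τ.
Counterexample for (T2): {75} ∪ {76} = {75, 76} ∉ τ. Therefore τ is NOT a topology.


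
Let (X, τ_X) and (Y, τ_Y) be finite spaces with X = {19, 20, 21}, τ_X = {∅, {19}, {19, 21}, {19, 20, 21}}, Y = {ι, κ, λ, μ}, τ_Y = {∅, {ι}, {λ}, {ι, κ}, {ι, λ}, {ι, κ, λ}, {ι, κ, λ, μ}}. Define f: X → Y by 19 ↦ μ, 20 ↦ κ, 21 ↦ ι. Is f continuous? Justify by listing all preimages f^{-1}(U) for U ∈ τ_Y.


f is NOT continuous.

Compute f^{-1}(U) for each U ∈ τ_Y:
  U = ∅: f^{-1}(U) = ∅ ∈ τ_X ✓.
  U = {ι}: f^{-1}(U) = {21} ∉ τ_X ✗.
  U = {λ}: f^{-1}(U) = ∅ ∈ τ_X ✓.
  U = {ι, κ}: f^{-1}(U) = {20, 21} ∉ τ_X ✗.
  U = {ι, λ}: f^{-1}(U) = {21} ∉ τ_X ✗.
  U = {ι, κ, λ}: f^{-1}(U) = {20, 21} ∉ τ_X ✗.
  U = {ι, κ, λ, μ}: f^{-1}(U) = {19, 20, 21} ∈ τ_X ✓.
Found U = {ι} with f^{-1}(U) = {21} not in τ_X. Therefore f is NOT continuous.


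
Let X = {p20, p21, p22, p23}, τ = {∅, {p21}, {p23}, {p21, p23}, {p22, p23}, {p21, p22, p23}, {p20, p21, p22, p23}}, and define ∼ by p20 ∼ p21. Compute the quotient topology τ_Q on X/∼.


X/∼ = {[p20=p21], [p22], [p23]}; |τ_Q| = 4.

Equivalence classes: [p20=p21], [p22], [p23].
Quotient map π: X → X/∼ sends p20 ↦ [p20=p21], p21 ↦ [p20=p21], p22 ↦ [p22], p23 ↦ [p23].
For each subset V ⊆ X/∼, compute π^{-1}(V) ⊆ X and check whether π^{-1}(V) ∈ τ. V is open in τ_Q iff π^{-1}(V) ∈ τ.
  V = {}: π^{-1}(V) = ∅ ∈ τ ✓.
  V = {[p20=p21]}: π^{-1}(V) = {p20, p21} ∉ τ ✗.
  V = {[p22]}: π^{-1}(V) = {p22} ∉ τ ✗.
  V = {[p20=p21], [p22]}: π^{-1}(V) = {p20, p21, p22} ∉ τ ✗.
  V = {[p23]}: π^{-1}(V) = {p23} ∈ τ ✓.
  V = {[p20=p21], [p23]}: π^{-1}(V) = {p20, p21, p23} ∉ τ ✗.
  V = {[p22], [p23]}: π^{-1}(V) = {p22, p23} ∈ τ ✓.
  V = {[p20=p21], [p22], [p23]}: π^{-1}(V) = {p20, p21, p22, p23} ∈ τ ✓.
Open sets in the quotient: τ_Q = {{}, {[p23]}, {[p22], [p23]}, {[p20=p21], [p22], [p23]}} (4 elements).


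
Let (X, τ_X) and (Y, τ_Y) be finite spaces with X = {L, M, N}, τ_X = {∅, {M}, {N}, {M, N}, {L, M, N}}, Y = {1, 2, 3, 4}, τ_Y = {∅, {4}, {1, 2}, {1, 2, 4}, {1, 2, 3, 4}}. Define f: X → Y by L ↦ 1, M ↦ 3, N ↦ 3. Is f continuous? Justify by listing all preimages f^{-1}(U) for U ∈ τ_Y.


f is NOT continuous.

Compute f^{-1}(U) for each U ∈ τ_Y:
  U = ∅: f^{-1}(U) = ∅ ∈ τ_X ✓.
  U = {4}: f^{-1}(U) = ∅ ∈ τ_X ✓.
  U = {1, 2}: f^{-1}(U) = {L} ∉ τ_X ✗.
  U = {1, 2, 4}: f^{-1}(U) = {L} ∉ τ_X ✗.
  U = {1, 2, 3, 4}: f^{-1}(U) = {L, M, N} ∈ τ_X ✓.
Found U = {1, 2} with f^{-1}(U) = {L} not in τ_X. Therefore f is NOT continuous.


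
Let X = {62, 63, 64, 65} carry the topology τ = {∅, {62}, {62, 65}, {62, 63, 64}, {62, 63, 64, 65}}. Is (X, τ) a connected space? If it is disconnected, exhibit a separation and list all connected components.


(X, τ) is connected.

Find clopen sets (U ∈ τ with X ∖ U ∈ τ):
  U = ∅, X ∖ U = {62, 63, 64, 65} — both open, so U is clopen.
  U = {62, 63, 64, 65}, X ∖ U = ∅ — both open, so U is clopen.
Only trivial clopens (∅ and X) exist, so (X, τ) is connected.
Compute connected components by grouping points that agree on all clopens:
  component: {62, 63, 64, 65}


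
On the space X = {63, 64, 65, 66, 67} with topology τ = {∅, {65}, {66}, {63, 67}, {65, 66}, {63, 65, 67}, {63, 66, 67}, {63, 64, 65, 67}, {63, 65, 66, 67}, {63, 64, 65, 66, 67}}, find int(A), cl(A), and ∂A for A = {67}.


int(A) = ∅, cl(A) = {63, 64, 67}, ∂A = {63, 64, 67}.

Closed sets in (X, τ) are complements of opens:
  closed(X, τ) = {∅, {64}, {66}, {64, 65}, {64, 66}, {63, 64, 67}, {64, 65, 66}, {63, 64, 65, 67}, {63, 64, 66, 67}, {63, 64, 65, 66, 67}}.
int(A) = ⋃ {U ∈ τ : U ⊆ A}. Opens contained in A: ∅.
Taking the union of these: int(A) = ∅.
cl(A) = ⋂ {C closed : A ⊆ C}. Closed sets containing A: {63, 64, 67}, {63, 64, 65, 67}, {63, 64, 66, 67}, {63, 64, 65, 66, 67}.
Intersecting these: cl(A) = {63, 64, 67}.
∂A = cl(A) ∖ int(A) = {63, 64, 67} ∖ ∅ = {63, 64, 67}.
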